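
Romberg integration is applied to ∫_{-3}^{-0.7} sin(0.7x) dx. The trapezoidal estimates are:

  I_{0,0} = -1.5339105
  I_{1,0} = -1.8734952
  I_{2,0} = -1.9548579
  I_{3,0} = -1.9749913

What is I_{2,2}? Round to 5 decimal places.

-1.98166

Richardson extrapolation on the trapezoidal column (denominator 4−1=3):
I_{1,1} = (4·(-1.8734952) − (-1.5339105)) / 3 = -1.9866901
I_{2,1} = (4·(-1.9548579) − (-1.8734952)) / 3 = -1.9819788
I_{2,2} = (16·(-1.9819788) − (-1.9866901)) / 15 = -1.9816647
(Column j=1 coincides with Simpson's rule on the same nodes.)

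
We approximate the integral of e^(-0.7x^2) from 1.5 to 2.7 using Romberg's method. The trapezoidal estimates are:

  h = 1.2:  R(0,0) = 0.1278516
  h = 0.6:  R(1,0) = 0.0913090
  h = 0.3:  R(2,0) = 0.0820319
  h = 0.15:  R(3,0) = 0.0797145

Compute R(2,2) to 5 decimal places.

0.07893

Richardson extrapolation on the trapezoidal column (denominator 4−1=3):
R(1,1) = (4·0.0913090 − 0.1278516) / 3 = 0.0791281
R(2,1) = (4·0.0820319 − 0.0913090) / 3 = 0.0789395
R(2,2) = 0.0789395 + (0.0789395 − 0.0791281)/15 = 0.0789269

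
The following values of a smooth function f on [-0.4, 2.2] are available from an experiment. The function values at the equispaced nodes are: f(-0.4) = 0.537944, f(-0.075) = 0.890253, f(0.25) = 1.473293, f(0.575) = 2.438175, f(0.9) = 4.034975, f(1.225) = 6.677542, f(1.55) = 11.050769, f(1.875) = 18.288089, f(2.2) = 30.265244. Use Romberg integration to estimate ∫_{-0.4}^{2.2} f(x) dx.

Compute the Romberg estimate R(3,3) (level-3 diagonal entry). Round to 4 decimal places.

R(0,0) (trapezoid, 1 panel, h=2.6000): 40.044144
R(1,0) (trapezoid, 2 panels, h=1.3000): 25.267540
R(2,0) (trapezoid, 4 panels, h=0.6500): 20.774410
R(3,0) (trapezoid, 8 panels, h=0.3250): 19.582774
R(1,1) = 25.267540 + (25.267540 − 40.044144)/3 = 20.342005
R(2,1) = 20.774410 + (20.774410 − 25.267540)/3 = 19.276700
R(3,1) = 19.582774 + (19.582774 − 20.774410)/3 = 19.185562
R(2,2) = 19.276700 + (19.276700 − 20.342005)/15 = 19.205680
R(3,2) = 19.185562 + (19.185562 − 19.276700)/15 = 19.179486
R(3,3) = 19.179486 + (19.179486 − 19.205680)/63 = 19.179070

19.1791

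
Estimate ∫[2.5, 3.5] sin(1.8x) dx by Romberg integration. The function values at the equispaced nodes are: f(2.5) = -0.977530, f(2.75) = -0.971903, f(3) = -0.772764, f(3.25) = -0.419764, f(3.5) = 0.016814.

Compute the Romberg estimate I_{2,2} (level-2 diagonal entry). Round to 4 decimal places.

I_{0,0} (trapezoid, 1 panel, h=1.0000): -0.480358
I_{1,0} (trapezoid, 2 panels, h=0.5000): -0.626561
I_{2,0} (trapezoid, 4 panels, h=0.2500): -0.661197
I_{1,1} = -0.626561 + (-0.626561 − (-0.480358))/3 = -0.675295
I_{2,1} = -0.661197 + (-0.661197 − (-0.626561))/3 = -0.672742
I_{2,2} = -0.672742 + (-0.672742 − (-0.675295))/15 = -0.672572

-0.6726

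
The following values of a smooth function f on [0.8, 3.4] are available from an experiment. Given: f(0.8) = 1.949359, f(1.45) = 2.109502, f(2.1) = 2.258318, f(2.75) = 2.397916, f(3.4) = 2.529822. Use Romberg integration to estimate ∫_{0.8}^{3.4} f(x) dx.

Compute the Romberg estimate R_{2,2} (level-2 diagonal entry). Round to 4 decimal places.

R_{0,0} (trapezoid, 1 panel, h=2.6000): 5.822935
R_{1,0} (trapezoid, 2 panels, h=1.3000): 5.847281
R_{2,0} (trapezoid, 4 panels, h=0.6500): 5.853462
R_{1,1} = 5.847281 + (5.847281 − 5.822935)/3 = 5.855396
R_{2,1} = 5.853462 + (5.853462 − 5.847281)/3 = 5.855522
R_{2,2} = 5.855522 + (5.855522 − 5.855396)/15 = 5.855530

5.8555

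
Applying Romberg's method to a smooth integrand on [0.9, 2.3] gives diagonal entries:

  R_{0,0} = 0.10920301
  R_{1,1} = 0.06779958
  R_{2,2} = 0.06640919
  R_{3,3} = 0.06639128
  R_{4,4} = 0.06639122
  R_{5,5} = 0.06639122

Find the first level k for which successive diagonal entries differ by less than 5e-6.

k = 4

|R_{1,1} − R_{0,0}| = 0.04140343 ≥ 5e-6
|R_{2,2} − R_{1,1}| = 0.00139039 ≥ 5e-6
|R_{3,3} − R_{2,2}| = 0.00001791 ≥ 5e-6
|R_{4,4} − R_{3,3}| = 0.00000006 < 5e-6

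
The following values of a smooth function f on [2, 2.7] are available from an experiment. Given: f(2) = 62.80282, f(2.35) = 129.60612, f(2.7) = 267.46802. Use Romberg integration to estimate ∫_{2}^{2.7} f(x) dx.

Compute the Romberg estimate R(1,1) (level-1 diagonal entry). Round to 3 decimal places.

99.014

R(0,0) (trapezoid, 1 panel, h=0.7000): 115.59479
R(1,0) (trapezoid, 2 panels, h=0.3500): 103.15954
R(1,1) = 103.15954 + (103.15954 − 115.59479)/3 = 99.01446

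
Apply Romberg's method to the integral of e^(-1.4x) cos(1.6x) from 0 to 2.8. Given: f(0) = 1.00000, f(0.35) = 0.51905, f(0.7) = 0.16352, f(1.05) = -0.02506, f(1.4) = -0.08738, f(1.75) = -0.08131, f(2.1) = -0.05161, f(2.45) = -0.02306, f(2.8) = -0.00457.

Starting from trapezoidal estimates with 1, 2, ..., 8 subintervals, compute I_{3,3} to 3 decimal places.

I_{0,0} (trapezoid, 1 panel, h=2.8000): 1.39360
I_{1,0} (trapezoid, 2 panels, h=1.4000): 0.57447
I_{2,0} (trapezoid, 4 panels, h=0.7000): 0.36557
I_{3,0} (trapezoid, 8 panels, h=0.3500): 0.31915
I_{1,1} = 0.57447 + (0.57447 − 1.39360)/3 = 0.30143
I_{2,1} = 0.36557 + (0.36557 − 0.57447)/3 = 0.29594
I_{3,1} = 0.31915 + (0.31915 − 0.36557)/3 = 0.30368
I_{2,2} = 0.29594 + (0.29594 − 0.30143)/15 = 0.29557
I_{3,2} = 0.30368 + (0.30368 − 0.29594)/15 = 0.30420
I_{3,3} = 0.30420 + (0.30420 − 0.29557)/63 = 0.30434

0.304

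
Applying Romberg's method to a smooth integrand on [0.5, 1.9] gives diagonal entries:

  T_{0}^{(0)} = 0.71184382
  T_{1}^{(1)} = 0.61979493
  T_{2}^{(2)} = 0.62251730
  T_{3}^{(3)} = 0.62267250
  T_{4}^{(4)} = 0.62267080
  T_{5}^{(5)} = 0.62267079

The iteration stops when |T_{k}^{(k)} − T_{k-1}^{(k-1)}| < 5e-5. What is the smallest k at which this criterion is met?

k = 4

|T_{1}^{(1)} − T_{0}^{(0)}| = 0.09204889 ≥ 5e-5
|T_{2}^{(2)} − T_{1}^{(1)}| = 0.00272237 ≥ 5e-5
|T_{3}^{(3)} − T_{2}^{(2)}| = 0.00015520 ≥ 5e-5
|T_{4}^{(4)} − T_{3}^{(3)}| = 0.00000170 < 5e-5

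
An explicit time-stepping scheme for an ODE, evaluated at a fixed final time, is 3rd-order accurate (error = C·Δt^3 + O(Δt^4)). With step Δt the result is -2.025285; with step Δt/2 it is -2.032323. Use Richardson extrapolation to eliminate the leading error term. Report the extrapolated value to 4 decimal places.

-2.0333

Extrapolated value = (8·A(Δt/2) − A(Δt)) / (8 − 1)
= (8·(-2.032323) − (-2.025285)) / 7
= -14.233299 / 7 = -2.033328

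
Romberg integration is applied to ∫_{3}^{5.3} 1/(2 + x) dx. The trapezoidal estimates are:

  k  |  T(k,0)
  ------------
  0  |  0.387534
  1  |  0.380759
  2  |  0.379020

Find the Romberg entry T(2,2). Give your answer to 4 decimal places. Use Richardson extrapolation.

0.3784

Richardson extrapolation on the trapezoidal column (denominator 4−1=3):
T(1,1) = (4·0.380759 − 0.387534) / 3 = 0.378501
T(2,1) = 0.379020 + (0.379020 − 0.380759)/3 = 0.378440
T(2,2) = 0.378440 + (0.378440 − 0.378501)/15 = 0.378436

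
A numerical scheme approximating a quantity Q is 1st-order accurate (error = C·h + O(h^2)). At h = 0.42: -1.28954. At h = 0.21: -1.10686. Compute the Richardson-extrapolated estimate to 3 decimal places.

The leading error scales as h; refining by a factor of 2 reduces it by 2^1 = 2.
Extrapolated value = (2·A(h/2) − A(h)) / (2 − 1)
= (2·(-1.10686) − (-1.28954)) / 1
= -0.92418 / 1 = -0.92418

-0.924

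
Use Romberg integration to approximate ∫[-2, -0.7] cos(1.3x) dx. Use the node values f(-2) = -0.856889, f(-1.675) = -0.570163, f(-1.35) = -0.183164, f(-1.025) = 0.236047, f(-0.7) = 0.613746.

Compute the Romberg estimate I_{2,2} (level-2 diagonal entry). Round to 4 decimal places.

-0.2108

I_{0,0} (trapezoid, 1 panel, h=1.3000): -0.158043
I_{1,0} (trapezoid, 2 panels, h=0.6500): -0.198078
I_{2,0} (trapezoid, 4 panels, h=0.3250): -0.207627
I_{1,1} = -0.198078 + (-0.198078 − (-0.158043))/3 = -0.211423
I_{2,1} = -0.207627 + (-0.207627 − (-0.198078))/3 = -0.210810
I_{2,2} = -0.210810 + (-0.210810 − (-0.211423))/15 = -0.210769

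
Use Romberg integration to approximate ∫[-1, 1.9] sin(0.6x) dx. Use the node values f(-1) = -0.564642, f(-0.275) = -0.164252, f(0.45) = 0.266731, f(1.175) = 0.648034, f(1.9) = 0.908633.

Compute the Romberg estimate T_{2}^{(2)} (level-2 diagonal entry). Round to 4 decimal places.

0.6796

T_{0}^{(0)} (trapezoid, 1 panel, h=2.9000): 0.498787
T_{1}^{(0)} (trapezoid, 2 panels, h=1.4500): 0.636153
T_{2}^{(0)} (trapezoid, 4 panels, h=0.7250): 0.668819
T_{1}^{(1)} = 0.636153 + (0.636153 − 0.498787)/3 = 0.681942
T_{2}^{(1)} = 0.668819 + (0.668819 − 0.636153)/3 = 0.679708
T_{2}^{(2)} = 0.679708 + (0.679708 − 0.681942)/15 = 0.679559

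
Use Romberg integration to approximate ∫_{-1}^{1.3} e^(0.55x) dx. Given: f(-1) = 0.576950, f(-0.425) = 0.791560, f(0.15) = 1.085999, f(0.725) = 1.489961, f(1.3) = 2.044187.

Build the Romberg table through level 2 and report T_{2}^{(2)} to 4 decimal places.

T_{0}^{(0)} (trapezoid, 1 panel, h=2.3000): 3.014308
T_{1}^{(0)} (trapezoid, 2 panels, h=1.1500): 2.756053
T_{2}^{(0)} (trapezoid, 4 panels, h=0.5750): 2.689901
T_{1}^{(1)} = 2.756053 + (2.756053 − 3.014308)/3 = 2.669968
T_{2}^{(1)} = 2.689901 + (2.689901 − 2.756053)/3 = 2.667850
T_{2}^{(2)} = 2.667850 + (2.667850 − 2.669968)/15 = 2.667709

2.6677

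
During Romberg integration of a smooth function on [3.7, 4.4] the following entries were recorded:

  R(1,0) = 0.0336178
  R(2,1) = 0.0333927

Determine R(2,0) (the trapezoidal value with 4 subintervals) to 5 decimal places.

0.03345

From R(2,1) = (4·R(2,0) − R(1,0))/3, solve for R(2,0):
4·R(2,0) = 3·0.0333927 + 0.0336178 = 0.1337959
R(2,0) = 0.0334490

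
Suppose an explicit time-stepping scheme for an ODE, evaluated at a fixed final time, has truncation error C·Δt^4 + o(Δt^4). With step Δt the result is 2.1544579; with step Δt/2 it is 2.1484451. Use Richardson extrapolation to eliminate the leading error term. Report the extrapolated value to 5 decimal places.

2.14804

The leading error scales as Δt^4; refining by a factor of 2 reduces it by 2^4 = 16.
Extrapolated value = (16·A(Δt/2) − A(Δt)) / (16 − 1)
= (16·2.1484451 − 2.1544579) / 15
= 32.2206637 / 15 = 2.1480442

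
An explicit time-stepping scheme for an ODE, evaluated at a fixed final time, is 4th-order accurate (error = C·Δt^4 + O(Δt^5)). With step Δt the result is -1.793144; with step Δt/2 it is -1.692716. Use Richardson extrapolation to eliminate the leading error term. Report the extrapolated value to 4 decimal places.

The leading error scales as Δt^4; refining by a factor of 2 reduces it by 2^4 = 16.
Extrapolated value = (16·A(Δt/2) − A(Δt)) / (16 − 1)
= (16·(-1.692716) − (-1.793144)) / 15
= -25.290312 / 15 = -1.686021

-1.6860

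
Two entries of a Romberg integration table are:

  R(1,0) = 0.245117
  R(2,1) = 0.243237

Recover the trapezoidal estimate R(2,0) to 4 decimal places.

From R(2,1) = (4·R(2,0) − R(1,0))/3, solve for R(2,0):
4·R(2,0) = 3·0.243237 + 0.245117 = 0.974828
R(2,0) = 0.243707

0.2437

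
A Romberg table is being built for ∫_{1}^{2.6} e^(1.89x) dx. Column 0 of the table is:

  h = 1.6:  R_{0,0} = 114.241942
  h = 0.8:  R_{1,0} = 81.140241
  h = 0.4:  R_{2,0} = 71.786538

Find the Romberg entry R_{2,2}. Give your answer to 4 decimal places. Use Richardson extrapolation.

68.5728

R_{1,1} = 81.140241 + (81.140241 − 114.241942)/3 = 70.106341
R_{2,1} = (4·71.786538 − 81.140241) / 3 = 68.668637
R_{2,2} = 68.668637 + (68.668637 − 70.106341)/15 = 68.572790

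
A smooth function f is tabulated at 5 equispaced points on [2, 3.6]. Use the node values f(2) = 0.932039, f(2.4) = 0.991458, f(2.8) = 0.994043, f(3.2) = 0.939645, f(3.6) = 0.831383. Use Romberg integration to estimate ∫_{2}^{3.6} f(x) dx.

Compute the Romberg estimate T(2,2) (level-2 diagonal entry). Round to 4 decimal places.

1.5301

T(0,0) (trapezoid, 1 panel, h=1.6000): 1.410738
T(1,0) (trapezoid, 2 panels, h=0.8000): 1.500603
T(2,0) (trapezoid, 4 panels, h=0.4000): 1.522743
T(1,1) = 1.500603 + (1.500603 − 1.410738)/3 = 1.530558
T(2,1) = 1.522743 + (1.522743 − 1.500603)/3 = 1.530123
T(2,2) = 1.530123 + (1.530123 − 1.530558)/15 = 1.530094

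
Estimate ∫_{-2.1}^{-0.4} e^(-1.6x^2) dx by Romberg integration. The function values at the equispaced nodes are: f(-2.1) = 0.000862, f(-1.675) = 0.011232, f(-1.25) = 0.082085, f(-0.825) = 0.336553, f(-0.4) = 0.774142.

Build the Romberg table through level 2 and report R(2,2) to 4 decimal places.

0.3313

R(0,0) (trapezoid, 1 panel, h=1.7000): 0.658753
R(1,0) (trapezoid, 2 panels, h=0.8500): 0.399149
R(2,0) (trapezoid, 4 panels, h=0.4250): 0.347383
R(1,1) = 0.399149 + (0.399149 − 0.658753)/3 = 0.312614
R(2,1) = 0.347383 + (0.347383 − 0.399149)/3 = 0.330128
R(2,2) = 0.330128 + (0.330128 − 0.312614)/15 = 0.331296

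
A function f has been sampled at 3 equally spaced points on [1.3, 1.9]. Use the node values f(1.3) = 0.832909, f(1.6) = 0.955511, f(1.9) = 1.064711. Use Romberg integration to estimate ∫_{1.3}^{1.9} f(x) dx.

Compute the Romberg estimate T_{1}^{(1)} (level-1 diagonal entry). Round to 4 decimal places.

0.5720

T_{0}^{(0)} (trapezoid, 1 panel, h=0.6000): 0.569286
T_{1}^{(0)} (trapezoid, 2 panels, h=0.3000): 0.571296
T_{1}^{(1)} = 0.571296 + (0.571296 − 0.569286)/3 = 0.571966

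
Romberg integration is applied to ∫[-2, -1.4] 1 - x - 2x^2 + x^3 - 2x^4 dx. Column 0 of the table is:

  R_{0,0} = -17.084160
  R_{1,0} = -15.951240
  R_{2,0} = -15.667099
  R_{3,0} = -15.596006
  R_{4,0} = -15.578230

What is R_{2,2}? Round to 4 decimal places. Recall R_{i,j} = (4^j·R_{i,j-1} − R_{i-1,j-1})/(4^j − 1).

R_{1,1} = -15.951240 + (-15.951240 − (-17.084160))/3 = -15.573600
R_{2,1} = (4·(-15.667099) − (-15.951240)) / 3 = -15.572385
R_{2,2} = -15.572385 + (-15.572385 − (-15.573600))/15 = -15.572304

-15.5723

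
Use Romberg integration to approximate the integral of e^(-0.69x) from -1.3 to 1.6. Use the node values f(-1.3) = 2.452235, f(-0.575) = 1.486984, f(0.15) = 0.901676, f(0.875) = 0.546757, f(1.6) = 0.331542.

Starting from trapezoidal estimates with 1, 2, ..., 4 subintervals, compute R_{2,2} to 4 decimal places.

3.0736

R_{0,0} (trapezoid, 1 panel, h=2.9000): 4.036477
R_{1,0} (trapezoid, 2 panels, h=1.4500): 3.325669
R_{2,0} (trapezoid, 4 panels, h=0.7250): 3.137296
R_{1,1} = 3.325669 + (3.325669 − 4.036477)/3 = 3.088733
R_{2,1} = 3.137296 + (3.137296 − 3.325669)/3 = 3.074505
R_{2,2} = 3.074505 + (3.074505 − 3.088733)/15 = 3.073556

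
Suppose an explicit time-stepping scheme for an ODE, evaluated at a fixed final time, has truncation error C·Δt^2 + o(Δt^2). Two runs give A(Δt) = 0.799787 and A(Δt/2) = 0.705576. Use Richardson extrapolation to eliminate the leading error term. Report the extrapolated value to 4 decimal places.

The leading error scales as Δt^2; refining by a factor of 2 reduces it by 2^2 = 4.
Extrapolated value = (4·A(Δt/2) − A(Δt)) / (4 − 1)
= (4·0.705576 − 0.799787) / 3
= 2.022517 / 3 = 0.674172

0.6742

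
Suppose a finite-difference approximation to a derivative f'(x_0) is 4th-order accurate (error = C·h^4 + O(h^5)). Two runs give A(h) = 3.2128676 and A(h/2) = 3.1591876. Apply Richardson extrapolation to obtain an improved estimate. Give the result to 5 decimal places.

Extrapolated value = (16·A(h/2) − A(h)) / (16 − 1)
= (16·3.1591876 − 3.2128676) / 15
= 47.3341340 / 15 = 3.1556089

3.15561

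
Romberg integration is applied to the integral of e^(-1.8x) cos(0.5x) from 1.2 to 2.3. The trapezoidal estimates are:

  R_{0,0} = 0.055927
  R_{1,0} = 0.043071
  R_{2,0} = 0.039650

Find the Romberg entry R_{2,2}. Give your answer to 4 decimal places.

R_{1,1} = 0.043071 + (0.043071 − 0.055927)/3 = 0.038786
R_{2,1} = 0.039650 + (0.039650 − 0.043071)/3 = 0.038510
R_{2,2} = (16·0.038510 − 0.038786) / 15 = 0.038492

0.0385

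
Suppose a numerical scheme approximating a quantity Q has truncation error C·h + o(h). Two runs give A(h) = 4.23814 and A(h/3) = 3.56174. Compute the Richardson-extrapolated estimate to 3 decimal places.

The leading error scales as h; refining by a factor of 3 reduces it by 3^1 = 3.
Extrapolated value = (3·A(h/3) − A(h)) / (3 − 1)
= (3·3.56174 − 4.23814) / 2
= 6.44708 / 2 = 3.22354

3.224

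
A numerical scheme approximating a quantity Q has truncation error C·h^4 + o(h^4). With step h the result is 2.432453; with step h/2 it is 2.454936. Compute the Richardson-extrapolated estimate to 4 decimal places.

2.4564

The leading error scales as h^4; refining by a factor of 2 reduces it by 2^4 = 16.
Extrapolated value = (16·A(h/2) − A(h)) / (16 − 1)
= (16·2.454936 − 2.432453) / 15
= 36.846523 / 15 = 2.456435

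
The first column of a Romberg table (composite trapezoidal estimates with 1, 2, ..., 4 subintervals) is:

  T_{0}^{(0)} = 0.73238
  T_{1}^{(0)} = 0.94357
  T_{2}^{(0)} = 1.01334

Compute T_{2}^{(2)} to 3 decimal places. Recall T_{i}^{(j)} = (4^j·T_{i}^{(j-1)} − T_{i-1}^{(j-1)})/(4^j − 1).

Richardson extrapolation on the trapezoidal column (denominator 4−1=3):
T_{1}^{(1)} = 0.94357 + (0.94357 − 0.73238)/3 = 1.01397
T_{2}^{(1)} = (4·1.01334 − 0.94357) / 3 = 1.03660
T_{2}^{(2)} = (16·1.03660 − 1.01397) / 15 = 1.03811

1.038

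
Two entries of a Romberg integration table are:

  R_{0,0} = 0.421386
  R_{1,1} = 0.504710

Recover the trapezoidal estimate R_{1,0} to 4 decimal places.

0.4839

From R_{1,1} = (4·R_{1,0} − R_{0,0})/3, solve for R_{1,0}:
4·R_{1,0} = 3·0.504710 + 0.421386 = 1.935516
R_{1,0} = 0.483879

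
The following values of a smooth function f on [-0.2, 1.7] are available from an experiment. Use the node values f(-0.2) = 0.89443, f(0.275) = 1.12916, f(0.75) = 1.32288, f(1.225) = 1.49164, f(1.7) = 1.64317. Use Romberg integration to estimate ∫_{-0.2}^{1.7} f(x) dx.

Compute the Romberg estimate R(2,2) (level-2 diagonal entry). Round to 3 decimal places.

R(0,0) (trapezoid, 1 panel, h=1.9000): 2.41072
R(1,0) (trapezoid, 2 panels, h=0.9500): 2.46210
R(2,0) (trapezoid, 4 panels, h=0.4750): 2.47593
R(1,1) = 2.46210 + (2.46210 − 2.41072)/3 = 2.47923
R(2,1) = 2.47593 + (2.47593 − 2.46210)/3 = 2.48054
R(2,2) = 2.48054 + (2.48054 − 2.47923)/15 = 2.48063

2.481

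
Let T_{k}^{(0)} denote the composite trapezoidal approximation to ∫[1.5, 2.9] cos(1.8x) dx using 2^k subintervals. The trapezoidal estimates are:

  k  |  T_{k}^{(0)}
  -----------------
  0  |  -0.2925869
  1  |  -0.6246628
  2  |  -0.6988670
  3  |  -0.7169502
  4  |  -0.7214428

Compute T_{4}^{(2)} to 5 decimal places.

-0.72294

Richardson extrapolation on the trapezoidal column (denominator 4−1=3):
T_{3}^{(1)} = -0.7169502 + (-0.7169502 − (-0.6988670))/3 = -0.7229779
T_{4}^{(1)} = (4·(-0.7214428) − (-0.7169502)) / 3 = -0.7229403
T_{4}^{(2)} = (16·(-0.7229403) − (-0.7229779)) / 15 = -0.7229378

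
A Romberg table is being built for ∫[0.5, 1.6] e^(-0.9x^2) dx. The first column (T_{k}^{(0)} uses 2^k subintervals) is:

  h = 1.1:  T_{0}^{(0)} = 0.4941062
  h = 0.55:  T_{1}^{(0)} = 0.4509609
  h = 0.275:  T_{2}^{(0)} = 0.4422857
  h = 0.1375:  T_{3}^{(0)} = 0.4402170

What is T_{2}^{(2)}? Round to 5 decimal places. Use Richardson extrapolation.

0.43958

Richardson extrapolation on the trapezoidal column (denominator 4−1=3):
T_{1}^{(1)} = (4·0.4509609 − 0.4941062) / 3 = 0.4365791
T_{2}^{(1)} = 0.4422857 + (0.4422857 − 0.4509609)/3 = 0.4393940
T_{2}^{(2)} = (16·0.4393940 − 0.4365791) / 15 = 0.4395817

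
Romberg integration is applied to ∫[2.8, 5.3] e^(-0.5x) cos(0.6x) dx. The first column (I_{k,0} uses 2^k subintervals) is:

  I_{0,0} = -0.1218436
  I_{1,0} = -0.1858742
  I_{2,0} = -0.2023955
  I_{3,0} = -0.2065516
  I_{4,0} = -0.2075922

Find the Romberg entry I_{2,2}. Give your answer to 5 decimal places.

Richardson extrapolation on the trapezoidal column (denominator 4−1=3):
I_{1,1} = -0.1858742 + (-0.1858742 − (-0.1218436))/3 = -0.2072177
I_{2,1} = (4·(-0.2023955) − (-0.1858742)) / 3 = -0.2079026
I_{2,2} = (16·(-0.2079026) − (-0.2072177)) / 15 = -0.2079483

-0.20795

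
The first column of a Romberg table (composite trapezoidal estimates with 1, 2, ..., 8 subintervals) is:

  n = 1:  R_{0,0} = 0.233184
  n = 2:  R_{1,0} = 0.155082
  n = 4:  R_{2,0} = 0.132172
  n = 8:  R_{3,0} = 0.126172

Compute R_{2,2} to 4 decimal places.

0.1242

R_{1,1} = (4·0.155082 − 0.233184) / 3 = 0.129048
R_{2,1} = (4·0.132172 − 0.155082) / 3 = 0.124535
R_{2,2} = 0.124535 + (0.124535 − 0.129048)/15 = 0.124234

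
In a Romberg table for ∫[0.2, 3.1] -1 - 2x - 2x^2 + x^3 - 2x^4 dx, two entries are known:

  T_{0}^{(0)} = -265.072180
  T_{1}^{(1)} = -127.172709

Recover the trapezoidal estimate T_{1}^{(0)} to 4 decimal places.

-161.6476

From T_{1}^{(1)} = (4·T_{1}^{(0)} − T_{0}^{(0)})/3, solve for T_{1}^{(0)}:
4·T_{1}^{(0)} = 3·(-127.172709) + (-265.072180) = -646.590307
T_{1}^{(0)} = -161.647577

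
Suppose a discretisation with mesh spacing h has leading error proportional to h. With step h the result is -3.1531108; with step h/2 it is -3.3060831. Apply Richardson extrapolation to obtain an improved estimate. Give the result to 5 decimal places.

The leading error scales as h; refining by a factor of 2 reduces it by 2^1 = 2.
Extrapolated value = (2·A(h/2) − A(h)) / (2 − 1)
= (2·(-3.3060831) − (-3.1531108)) / 1
= -3.4590554 / 1 = -3.4590554

-3.45906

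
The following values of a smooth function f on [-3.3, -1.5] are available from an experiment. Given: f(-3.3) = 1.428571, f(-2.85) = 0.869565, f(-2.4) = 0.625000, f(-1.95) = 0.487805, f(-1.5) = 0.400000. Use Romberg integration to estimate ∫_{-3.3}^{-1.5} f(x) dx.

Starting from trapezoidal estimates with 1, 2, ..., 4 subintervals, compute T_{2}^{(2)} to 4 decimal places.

T_{0}^{(0)} (trapezoid, 1 panel, h=1.8000): 1.645714
T_{1}^{(0)} (trapezoid, 2 panels, h=0.9000): 1.385357
T_{2}^{(0)} (trapezoid, 4 panels, h=0.4500): 1.303495
T_{1}^{(1)} = 1.385357 + (1.385357 − 1.645714)/3 = 1.298571
T_{2}^{(1)} = 1.303495 + (1.303495 − 1.385357)/3 = 1.276208
T_{2}^{(2)} = 1.276208 + (1.276208 − 1.298571)/15 = 1.274717

1.2747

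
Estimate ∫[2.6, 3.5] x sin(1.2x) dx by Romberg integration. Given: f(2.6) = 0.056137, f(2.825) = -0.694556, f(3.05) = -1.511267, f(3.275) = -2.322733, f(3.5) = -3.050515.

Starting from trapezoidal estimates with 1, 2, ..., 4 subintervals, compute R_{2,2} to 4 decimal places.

R_{0,0} (trapezoid, 1 panel, h=0.9000): -1.347470
R_{1,0} (trapezoid, 2 panels, h=0.4500): -1.353805
R_{2,0} (trapezoid, 4 panels, h=0.2250): -1.355793
R_{1,1} = -1.353805 + (-1.353805 − (-1.347470))/3 = -1.355917
R_{2,1} = -1.355793 + (-1.355793 − (-1.353805))/3 = -1.356456
R_{2,2} = -1.356456 + (-1.356456 − (-1.355917))/15 = -1.356492

-1.3565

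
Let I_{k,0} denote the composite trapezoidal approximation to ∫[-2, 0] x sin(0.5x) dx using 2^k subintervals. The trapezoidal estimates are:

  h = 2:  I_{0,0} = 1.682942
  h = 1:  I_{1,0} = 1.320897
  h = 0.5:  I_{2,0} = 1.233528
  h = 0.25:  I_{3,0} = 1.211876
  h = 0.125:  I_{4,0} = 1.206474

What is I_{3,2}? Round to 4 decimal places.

I_{2,1} = (4·1.233528 − 1.320897) / 3 = 1.204405
I_{3,1} = (4·1.211876 − 1.233528) / 3 = 1.204659
I_{3,2} = 1.204659 + (1.204659 − 1.204405)/15 = 1.204676

1.2047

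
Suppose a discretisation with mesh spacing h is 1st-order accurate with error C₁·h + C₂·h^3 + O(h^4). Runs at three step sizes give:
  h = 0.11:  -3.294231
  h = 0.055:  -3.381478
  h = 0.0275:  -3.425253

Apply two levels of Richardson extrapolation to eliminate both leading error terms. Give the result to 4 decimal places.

-3.4691

First eliminate the h term (factor 2^1 = 2):
  B₁ = (2·(-3.381478) − (-3.294231))/1 = -3.468725
  B₂ = (2·(-3.425253) − (-3.381478))/1 = -3.469028
Then eliminate the h^3 term (factor 2^3 = 8):
  (8·(-3.469028) − (-3.468725))/7 = -3.469071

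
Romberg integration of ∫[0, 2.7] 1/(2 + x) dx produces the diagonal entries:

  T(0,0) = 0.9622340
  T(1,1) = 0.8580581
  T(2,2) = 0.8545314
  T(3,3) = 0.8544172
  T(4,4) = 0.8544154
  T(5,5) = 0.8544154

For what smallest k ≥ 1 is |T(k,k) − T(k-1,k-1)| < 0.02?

k = 2

|T(1,1) − T(0,0)| = 0.1041759 ≥ 0.02
|T(2,2) − T(1,1)| = 0.0035267 < 0.02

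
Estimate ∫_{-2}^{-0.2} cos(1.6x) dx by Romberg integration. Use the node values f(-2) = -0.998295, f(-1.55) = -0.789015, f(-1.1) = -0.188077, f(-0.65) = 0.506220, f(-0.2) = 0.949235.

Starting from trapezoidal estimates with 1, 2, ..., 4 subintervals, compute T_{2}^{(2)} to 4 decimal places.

-0.2330

T_{0}^{(0)} (trapezoid, 1 panel, h=1.8000): -0.044154
T_{1}^{(0)} (trapezoid, 2 panels, h=0.9000): -0.191346
T_{2}^{(0)} (trapezoid, 4 panels, h=0.4500): -0.222931
T_{1}^{(1)} = -0.191346 + (-0.191346 − (-0.044154))/3 = -0.240410
T_{2}^{(1)} = -0.222931 + (-0.222931 − (-0.191346))/3 = -0.233459
T_{2}^{(2)} = -0.233459 + (-0.233459 − (-0.240410))/15 = -0.232996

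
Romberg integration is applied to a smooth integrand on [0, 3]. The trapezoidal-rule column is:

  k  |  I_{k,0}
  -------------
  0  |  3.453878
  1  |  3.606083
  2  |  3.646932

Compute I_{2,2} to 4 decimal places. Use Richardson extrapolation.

3.6608

Richardson extrapolation on the trapezoidal column (denominator 4−1=3):
I_{1,1} = 3.606083 + (3.606083 − 3.453878)/3 = 3.656818
I_{2,1} = 3.646932 + (3.646932 − 3.606083)/3 = 3.660548
I_{2,2} = 3.660548 + (3.660548 − 3.656818)/15 = 3.660797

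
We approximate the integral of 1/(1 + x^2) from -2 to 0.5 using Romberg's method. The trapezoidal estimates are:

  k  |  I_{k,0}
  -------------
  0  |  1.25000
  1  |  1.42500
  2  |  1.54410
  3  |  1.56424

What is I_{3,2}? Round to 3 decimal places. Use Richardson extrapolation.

Richardson extrapolation on the trapezoidal column (denominator 4−1=3):
I_{2,1} = 1.54410 + (1.54410 − 1.42500)/3 = 1.58380
I_{3,1} = 1.56424 + (1.56424 − 1.54410)/3 = 1.57095
I_{3,2} = (16·1.57095 − 1.58380) / 15 = 1.57009

1.570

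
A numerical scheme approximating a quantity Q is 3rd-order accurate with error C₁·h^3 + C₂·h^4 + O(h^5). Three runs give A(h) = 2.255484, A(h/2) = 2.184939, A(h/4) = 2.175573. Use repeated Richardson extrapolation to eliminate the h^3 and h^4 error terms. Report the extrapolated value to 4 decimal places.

First eliminate the h^3 term (factor 2^3 = 8):
  B₁ = (8·2.184939 − 2.255484)/7 = 2.174861
  B₂ = (8·2.175573 − 2.184939)/7 = 2.174235
Then eliminate the h^4 term (factor 2^4 = 16):
  (16·2.174235 − 2.174861)/15 = 2.174193

2.1742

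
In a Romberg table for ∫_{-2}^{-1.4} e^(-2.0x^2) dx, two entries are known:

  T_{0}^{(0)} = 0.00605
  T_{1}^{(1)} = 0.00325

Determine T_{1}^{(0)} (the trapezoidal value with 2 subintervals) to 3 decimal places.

0.004

From T_{1}^{(1)} = (4·T_{1}^{(0)} − T_{0}^{(0)})/3, solve for T_{1}^{(0)}:
4·T_{1}^{(0)} = 3·0.00325 + 0.00605 = 0.01580
T_{1}^{(0)} = 0.00395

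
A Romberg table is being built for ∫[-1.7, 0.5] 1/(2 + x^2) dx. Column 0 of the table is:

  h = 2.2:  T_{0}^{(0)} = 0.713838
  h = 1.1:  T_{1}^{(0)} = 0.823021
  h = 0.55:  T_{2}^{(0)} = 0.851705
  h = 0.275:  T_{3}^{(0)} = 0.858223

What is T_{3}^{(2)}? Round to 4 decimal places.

0.8603

T_{2}^{(1)} = 0.851705 + (0.851705 − 0.823021)/3 = 0.861266
T_{3}^{(1)} = 0.858223 + (0.858223 − 0.851705)/3 = 0.860396
T_{3}^{(2)} = 0.860396 + (0.860396 − 0.861266)/15 = 0.860338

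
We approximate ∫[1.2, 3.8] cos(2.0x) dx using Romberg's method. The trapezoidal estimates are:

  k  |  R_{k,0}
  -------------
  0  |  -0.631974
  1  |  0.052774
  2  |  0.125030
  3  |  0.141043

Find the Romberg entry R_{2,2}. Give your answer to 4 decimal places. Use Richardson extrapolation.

R_{1,1} = (4·0.052774 − (-0.631974)) / 3 = 0.281023
R_{2,1} = (4·0.125030 − 0.052774) / 3 = 0.149115
R_{2,2} = 0.149115 + (0.149115 − 0.281023)/15 = 0.140321

0.1403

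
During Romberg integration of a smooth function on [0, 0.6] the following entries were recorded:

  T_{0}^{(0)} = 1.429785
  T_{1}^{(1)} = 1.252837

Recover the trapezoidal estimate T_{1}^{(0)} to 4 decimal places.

From T_{1}^{(1)} = (4·T_{1}^{(0)} − T_{0}^{(0)})/3, solve for T_{1}^{(0)}:
4·T_{1}^{(0)} = 3·1.252837 + 1.429785 = 5.188296
T_{1}^{(0)} = 1.297074

1.2971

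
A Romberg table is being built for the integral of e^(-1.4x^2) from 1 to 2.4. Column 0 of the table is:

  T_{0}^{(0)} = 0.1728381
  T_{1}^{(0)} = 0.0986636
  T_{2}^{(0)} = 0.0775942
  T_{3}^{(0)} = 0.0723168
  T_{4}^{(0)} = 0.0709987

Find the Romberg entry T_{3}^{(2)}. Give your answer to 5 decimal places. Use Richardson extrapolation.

0.07056

T_{2}^{(1)} = (4·0.0775942 − 0.0986636) / 3 = 0.0705711
T_{3}^{(1)} = 0.0723168 + (0.0723168 − 0.0775942)/3 = 0.0705577
T_{3}^{(2)} = (16·0.0705577 − 0.0705711) / 15 = 0.0705568
(Column j=1 coincides with Simpson's rule on the same nodes.)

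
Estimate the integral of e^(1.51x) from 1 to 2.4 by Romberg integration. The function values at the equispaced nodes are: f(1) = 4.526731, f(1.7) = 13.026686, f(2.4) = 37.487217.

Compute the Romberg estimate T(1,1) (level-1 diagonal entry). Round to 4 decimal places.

T(0,0) (trapezoid, 1 panel, h=1.4000): 29.409764
T(1,0) (trapezoid, 2 panels, h=0.7000): 23.823562
T(1,1) = 23.823562 + (23.823562 − 29.409764)/3 = 21.961495

21.9615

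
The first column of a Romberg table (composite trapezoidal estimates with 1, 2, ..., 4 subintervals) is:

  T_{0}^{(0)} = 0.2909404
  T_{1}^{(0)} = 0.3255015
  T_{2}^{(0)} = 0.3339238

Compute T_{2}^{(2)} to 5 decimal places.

Richardson extrapolation on the trapezoidal column (denominator 4−1=3):
T_{1}^{(1)} = (4·0.3255015 − 0.2909404) / 3 = 0.3370219
T_{2}^{(1)} = 0.3339238 + (0.3339238 − 0.3255015)/3 = 0.3367312
T_{2}^{(2)} = (16·0.3367312 − 0.3370219) / 15 = 0.3367118
(Column j=1 coincides with Simpson's rule on the same nodes.)

0.33671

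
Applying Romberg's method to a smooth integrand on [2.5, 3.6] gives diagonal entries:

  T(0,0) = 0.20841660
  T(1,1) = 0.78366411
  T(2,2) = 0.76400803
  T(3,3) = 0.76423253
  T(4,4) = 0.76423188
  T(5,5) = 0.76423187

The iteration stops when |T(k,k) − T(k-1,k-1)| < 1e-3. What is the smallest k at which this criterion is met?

|T(1,1) − T(0,0)| = 0.57524751 ≥ 1e-3
|T(2,2) − T(1,1)| = 0.01965608 ≥ 1e-3
|T(3,3) − T(2,2)| = 0.00022450 < 1e-3

k = 3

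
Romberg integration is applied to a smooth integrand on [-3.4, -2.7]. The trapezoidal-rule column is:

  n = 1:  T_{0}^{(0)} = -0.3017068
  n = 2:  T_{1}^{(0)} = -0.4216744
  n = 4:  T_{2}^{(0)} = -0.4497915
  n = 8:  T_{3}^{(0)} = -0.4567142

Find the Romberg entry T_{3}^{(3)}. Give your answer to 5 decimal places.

T_{1}^{(1)} = -0.4216744 + (-0.4216744 − (-0.3017068))/3 = -0.4616636
T_{2}^{(1)} = -0.4497915 + (-0.4497915 − (-0.4216744))/3 = -0.4591639
T_{3}^{(1)} = (4·(-0.4567142) − (-0.4497915)) / 3 = -0.4590218
T_{2}^{(2)} = (16·(-0.4591639) − (-0.4616636)) / 15 = -0.4589973
T_{3}^{(2)} = (16·(-0.4590218) − (-0.4591639)) / 15 = -0.4590123
T_{3}^{(3)} = (64·(-0.4590123) − (-0.4589973)) / 63 = -0.4590125

-0.45901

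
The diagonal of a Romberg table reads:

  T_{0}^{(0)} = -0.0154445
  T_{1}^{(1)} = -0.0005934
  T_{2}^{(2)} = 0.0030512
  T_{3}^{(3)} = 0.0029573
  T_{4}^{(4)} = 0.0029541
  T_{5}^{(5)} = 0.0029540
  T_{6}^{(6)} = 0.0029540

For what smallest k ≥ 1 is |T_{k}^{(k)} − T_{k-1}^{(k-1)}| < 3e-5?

k = 4

|T_{1}^{(1)} − T_{0}^{(0)}| = 0.0148511 ≥ 3e-5
|T_{2}^{(2)} − T_{1}^{(1)}| = 0.0036446 ≥ 3e-5
|T_{3}^{(3)} − T_{2}^{(2)}| = 0.0000939 ≥ 3e-5
|T_{4}^{(4)} − T_{3}^{(3)}| = 0.0000032 < 3e-5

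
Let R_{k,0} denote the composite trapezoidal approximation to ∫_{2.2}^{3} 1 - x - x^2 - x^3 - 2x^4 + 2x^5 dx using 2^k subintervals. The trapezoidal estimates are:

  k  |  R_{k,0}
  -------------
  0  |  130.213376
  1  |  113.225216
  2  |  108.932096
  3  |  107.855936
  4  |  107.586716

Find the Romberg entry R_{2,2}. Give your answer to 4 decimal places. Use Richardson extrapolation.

107.4970

Richardson extrapolation on the trapezoidal column (denominator 4−1=3):
R_{1,1} = (4·113.225216 − 130.213376) / 3 = 107.562496
R_{2,1} = (4·108.932096 − 113.225216) / 3 = 107.501056
R_{2,2} = 107.501056 + (107.501056 − 107.562496)/15 = 107.496960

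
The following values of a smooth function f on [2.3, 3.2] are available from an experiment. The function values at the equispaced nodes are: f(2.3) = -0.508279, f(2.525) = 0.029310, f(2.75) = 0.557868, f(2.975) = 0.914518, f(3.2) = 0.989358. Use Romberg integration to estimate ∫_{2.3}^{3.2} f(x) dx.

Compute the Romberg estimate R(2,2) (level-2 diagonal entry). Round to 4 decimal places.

0.4026

R(0,0) (trapezoid, 1 panel, h=0.9000): 0.216486
R(1,0) (trapezoid, 2 panels, h=0.4500): 0.359283
R(2,0) (trapezoid, 4 panels, h=0.2250): 0.392003
R(1,1) = 0.359283 + (0.359283 − 0.216486)/3 = 0.406882
R(2,1) = 0.392003 + (0.392003 − 0.359283)/3 = 0.402910
R(2,2) = 0.402910 + (0.402910 − 0.406882)/15 = 0.402645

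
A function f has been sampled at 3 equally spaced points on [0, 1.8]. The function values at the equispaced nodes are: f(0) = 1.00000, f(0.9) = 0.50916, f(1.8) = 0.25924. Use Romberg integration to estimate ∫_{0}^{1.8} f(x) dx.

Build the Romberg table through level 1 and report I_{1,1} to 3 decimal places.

I_{0,0} (trapezoid, 1 panel, h=1.8000): 1.13332
I_{1,0} (trapezoid, 2 panels, h=0.9000): 1.02490
I_{1,1} = 1.02490 + (1.02490 − 1.13332)/3 = 0.98876

0.989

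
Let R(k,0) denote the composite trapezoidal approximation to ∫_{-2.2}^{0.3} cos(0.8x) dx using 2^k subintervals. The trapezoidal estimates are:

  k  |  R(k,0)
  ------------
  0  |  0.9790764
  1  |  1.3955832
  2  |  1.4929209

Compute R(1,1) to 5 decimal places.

1.53442

R(1,1) = (4·1.3955832 − 0.9790764) / 3 = 1.5344188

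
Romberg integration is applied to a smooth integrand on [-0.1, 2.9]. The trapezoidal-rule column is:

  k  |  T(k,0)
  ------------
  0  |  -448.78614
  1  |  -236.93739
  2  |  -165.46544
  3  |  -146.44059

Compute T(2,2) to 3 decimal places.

Richardson extrapolation on the trapezoidal column (denominator 4−1=3):
T(1,1) = (4·(-236.93739) − (-448.78614)) / 3 = -166.32114
T(2,1) = (4·(-165.46544) − (-236.93739)) / 3 = -141.64146
T(2,2) = -141.64146 + (-141.64146 − (-166.32114))/15 = -139.99615
(Column j=1 coincides with Simpson's rule on the same nodes.)

-139.996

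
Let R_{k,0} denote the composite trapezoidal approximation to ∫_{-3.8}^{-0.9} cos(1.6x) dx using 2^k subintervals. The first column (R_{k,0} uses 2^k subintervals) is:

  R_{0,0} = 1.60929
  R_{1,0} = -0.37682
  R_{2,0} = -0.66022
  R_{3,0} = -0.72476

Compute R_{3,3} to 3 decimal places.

-0.746

Richardson extrapolation on the trapezoidal column (denominator 4−1=3):
R_{1,1} = -0.37682 + (-0.37682 − 1.60929)/3 = -1.03886
R_{2,1} = (4·(-0.66022) − (-0.37682)) / 3 = -0.75469
R_{3,1} = (4·(-0.72476) − (-0.66022)) / 3 = -0.74627
R_{2,2} = -0.75469 + (-0.75469 − (-1.03886))/15 = -0.73575
R_{3,2} = -0.74627 + (-0.74627 − (-0.75469))/15 = -0.74571
R_{3,3} = -0.74571 + (-0.74571 − (-0.73575))/63 = -0.74587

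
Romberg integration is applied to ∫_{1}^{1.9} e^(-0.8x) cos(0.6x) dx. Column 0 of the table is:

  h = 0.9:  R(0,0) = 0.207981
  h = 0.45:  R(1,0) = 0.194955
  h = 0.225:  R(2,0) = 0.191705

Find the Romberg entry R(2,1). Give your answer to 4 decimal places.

Richardson extrapolation on the trapezoidal column (denominator 4−1=3):
R(2,1) = (4·0.191705 − 0.194955) / 3 = 0.190622

0.1906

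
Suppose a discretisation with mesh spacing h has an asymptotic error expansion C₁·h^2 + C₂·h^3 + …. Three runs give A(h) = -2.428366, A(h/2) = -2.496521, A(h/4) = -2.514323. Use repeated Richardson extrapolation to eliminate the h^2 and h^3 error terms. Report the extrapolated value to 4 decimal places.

First eliminate the h^2 term (factor 2^2 = 4):
  B₁ = (4·(-2.496521) − (-2.428366))/3 = -2.519239
  B₂ = (4·(-2.514323) − (-2.496521))/3 = -2.520257
Then eliminate the h^3 term (factor 2^3 = 8):
  (8·(-2.520257) − (-2.519239))/7 = -2.520402

-2.5204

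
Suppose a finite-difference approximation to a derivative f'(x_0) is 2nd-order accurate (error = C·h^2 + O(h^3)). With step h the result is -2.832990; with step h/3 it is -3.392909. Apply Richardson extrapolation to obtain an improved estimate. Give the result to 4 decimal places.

-3.4629

The leading error scales as h^2; refining by a factor of 3 reduces it by 3^2 = 9.
Extrapolated value = (9·A(h/3) − A(h)) / (9 − 1)
= (9·(-3.392909) − (-2.832990)) / 8
= -27.703191 / 8 = -3.462899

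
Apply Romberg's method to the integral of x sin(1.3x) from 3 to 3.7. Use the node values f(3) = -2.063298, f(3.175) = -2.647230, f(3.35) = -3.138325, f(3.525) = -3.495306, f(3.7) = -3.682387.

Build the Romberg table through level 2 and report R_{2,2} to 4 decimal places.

R_{0,0} (trapezoid, 1 panel, h=0.7000): -2.010990
R_{1,0} (trapezoid, 2 panels, h=0.3500): -2.103909
R_{2,0} (trapezoid, 4 panels, h=0.1750): -2.126898
R_{1,1} = -2.103909 + (-2.103909 − (-2.010990))/3 = -2.134882
R_{2,1} = -2.126898 + (-2.126898 − (-2.103909))/3 = -2.134561
R_{2,2} = -2.134561 + (-2.134561 − (-2.134882))/15 = -2.134540

-2.1345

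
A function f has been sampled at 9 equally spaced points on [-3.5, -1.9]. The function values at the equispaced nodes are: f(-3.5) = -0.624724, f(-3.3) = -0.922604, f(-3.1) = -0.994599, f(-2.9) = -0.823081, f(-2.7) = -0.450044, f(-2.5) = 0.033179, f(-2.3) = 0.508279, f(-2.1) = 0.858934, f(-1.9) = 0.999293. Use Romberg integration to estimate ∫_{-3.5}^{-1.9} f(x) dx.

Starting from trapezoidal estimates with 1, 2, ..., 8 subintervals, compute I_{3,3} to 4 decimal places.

I_{0,0} (trapezoid, 1 panel, h=1.6000): 0.299655
I_{1,0} (trapezoid, 2 panels, h=0.8000): -0.210208
I_{2,0} (trapezoid, 4 panels, h=0.4000): -0.299632
I_{3,0} (trapezoid, 8 panels, h=0.2000): -0.320530
I_{1,1} = -0.210208 + (-0.210208 − 0.299655)/3 = -0.380162
I_{2,1} = -0.299632 + (-0.299632 − (-0.210208))/3 = -0.329440
I_{3,1} = -0.320530 + (-0.320530 − (-0.299632))/3 = -0.327496
I_{2,2} = -0.329440 + (-0.329440 − (-0.380162))/15 = -0.326059
I_{3,2} = -0.327496 + (-0.327496 − (-0.329440))/15 = -0.327366
I_{3,3} = -0.327366 + (-0.327366 − (-0.326059))/63 = -0.327387

-0.3274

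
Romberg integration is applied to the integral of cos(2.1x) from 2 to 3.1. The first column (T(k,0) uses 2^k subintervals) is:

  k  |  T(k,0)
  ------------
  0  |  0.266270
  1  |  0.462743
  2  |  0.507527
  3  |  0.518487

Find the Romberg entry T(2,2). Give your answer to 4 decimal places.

T(1,1) = (4·0.462743 − 0.266270) / 3 = 0.528234
T(2,1) = 0.507527 + (0.507527 − 0.462743)/3 = 0.522455
T(2,2) = 0.522455 + (0.522455 − 0.528234)/15 = 0.522070

0.5221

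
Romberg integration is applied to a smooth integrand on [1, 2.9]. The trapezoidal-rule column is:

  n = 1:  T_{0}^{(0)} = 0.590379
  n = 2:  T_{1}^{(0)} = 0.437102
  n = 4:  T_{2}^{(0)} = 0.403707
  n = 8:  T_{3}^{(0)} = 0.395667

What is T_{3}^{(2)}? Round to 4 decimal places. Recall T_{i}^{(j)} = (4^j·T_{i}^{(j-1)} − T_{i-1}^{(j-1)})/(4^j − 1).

Richardson extrapolation on the trapezoidal column (denominator 4−1=3):
T_{2}^{(1)} = (4·0.403707 − 0.437102) / 3 = 0.392575
T_{3}^{(1)} = (4·0.395667 − 0.403707) / 3 = 0.392987
T_{3}^{(2)} = 0.392987 + (0.392987 − 0.392575)/15 = 0.393014

0.3930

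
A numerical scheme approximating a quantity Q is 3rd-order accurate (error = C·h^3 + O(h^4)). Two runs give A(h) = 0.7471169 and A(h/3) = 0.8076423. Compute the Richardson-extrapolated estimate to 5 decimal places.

Extrapolated value = (27·A(h/3) − A(h)) / (27 − 1)
= (27·0.8076423 − 0.7471169) / 26
= 21.0592252 / 26 = 0.8099702

0.80997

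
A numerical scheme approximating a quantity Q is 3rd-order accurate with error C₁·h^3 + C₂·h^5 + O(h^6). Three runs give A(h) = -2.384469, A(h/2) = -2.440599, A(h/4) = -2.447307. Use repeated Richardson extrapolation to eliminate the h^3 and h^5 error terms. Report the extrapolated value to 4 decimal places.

First eliminate the h^3 term (factor 2^3 = 8):
  B₁ = (8·(-2.440599) − (-2.384469))/7 = -2.448618
  B₂ = (8·(-2.447307) − (-2.440599))/7 = -2.448265
Then eliminate the h^5 term (factor 2^5 = 32):
  (32·(-2.448265) − (-2.448618))/31 = -2.448254

-2.4483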